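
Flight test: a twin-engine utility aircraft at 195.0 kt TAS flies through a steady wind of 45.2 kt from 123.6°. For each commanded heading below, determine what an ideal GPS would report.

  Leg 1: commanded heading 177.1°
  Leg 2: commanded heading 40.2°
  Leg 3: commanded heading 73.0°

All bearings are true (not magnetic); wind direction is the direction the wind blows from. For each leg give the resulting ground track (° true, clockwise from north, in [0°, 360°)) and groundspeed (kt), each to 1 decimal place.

Leg 1: heading 177.1°; drift +12.2° → track 189.3°, groundspeed 172.0 kt
Leg 2: heading 40.2°; drift -13.3° → track 26.9°, groundspeed 195.0 kt
Leg 3: heading 73.0°; drift -11.9° → track 61.1°, groundspeed 169.9 kt

Leg 1: track=189.3°, groundspeed=172.0 kt
Leg 2: track=26.9°, groundspeed=195.0 kt
Leg 3: track=61.1°, groundspeed=169.9 kt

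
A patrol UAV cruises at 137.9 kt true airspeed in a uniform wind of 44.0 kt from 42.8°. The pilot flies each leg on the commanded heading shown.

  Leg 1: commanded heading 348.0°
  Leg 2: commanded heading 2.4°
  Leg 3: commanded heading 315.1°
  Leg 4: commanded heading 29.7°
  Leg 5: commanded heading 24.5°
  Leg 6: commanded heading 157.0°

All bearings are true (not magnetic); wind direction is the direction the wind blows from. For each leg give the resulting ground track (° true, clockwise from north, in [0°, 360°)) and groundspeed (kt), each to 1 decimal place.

Leg 1: track=330.3°, groundspeed=118.1 kt
Leg 2: track=347.1°, groundspeed=108.2 kt
Leg 3: track=297.2°, groundspeed=143.1 kt
Leg 4: track=23.7°, groundspeed=95.6 kt
Leg 5: track=16.3°, groundspeed=97.1 kt
Leg 6: track=171.4°, groundspeed=161.0 kt

Leg 1: heading 348.0°; drift -17.7° → track 330.3°, groundspeed 118.1 kt
Leg 2: heading 2.4°; drift -15.3° → track 347.1°, groundspeed 108.2 kt
Leg 3: heading 315.1°; drift -17.9° → track 297.2°, groundspeed 143.1 kt
Leg 4: heading 29.7°; drift -6.0° → track 23.7°, groundspeed 95.6 kt
Leg 5: heading 24.5°; drift -8.2° → track 16.3°, groundspeed 97.1 kt
Leg 6: heading 157.0°; drift +14.4° → track 171.4°, groundspeed 161.0 kt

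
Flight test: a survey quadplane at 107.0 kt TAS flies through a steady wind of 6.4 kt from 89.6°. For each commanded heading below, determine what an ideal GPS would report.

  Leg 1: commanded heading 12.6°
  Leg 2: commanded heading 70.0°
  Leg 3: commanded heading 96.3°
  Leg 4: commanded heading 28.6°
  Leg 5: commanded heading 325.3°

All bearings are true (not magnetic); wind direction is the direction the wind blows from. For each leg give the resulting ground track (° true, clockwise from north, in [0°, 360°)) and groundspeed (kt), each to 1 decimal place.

Leg 1: heading 12.6°; drift -3.4° → track 9.2°, groundspeed 105.7 kt
Leg 2: heading 70.0°; drift -1.2° → track 68.8°, groundspeed 101.0 kt
Leg 3: heading 96.3°; drift +0.4° → track 96.7°, groundspeed 100.6 kt
Leg 4: heading 28.6°; drift -3.1° → track 25.5°, groundspeed 104.0 kt
Leg 5: heading 325.3°; drift -2.7° → track 322.6°, groundspeed 110.7 kt

Leg 1: track=9.2°, groundspeed=105.7 kt
Leg 2: track=68.8°, groundspeed=101.0 kt
Leg 3: track=96.7°, groundspeed=100.6 kt
Leg 4: track=25.5°, groundspeed=104.0 kt
Leg 5: track=322.6°, groundspeed=110.7 kt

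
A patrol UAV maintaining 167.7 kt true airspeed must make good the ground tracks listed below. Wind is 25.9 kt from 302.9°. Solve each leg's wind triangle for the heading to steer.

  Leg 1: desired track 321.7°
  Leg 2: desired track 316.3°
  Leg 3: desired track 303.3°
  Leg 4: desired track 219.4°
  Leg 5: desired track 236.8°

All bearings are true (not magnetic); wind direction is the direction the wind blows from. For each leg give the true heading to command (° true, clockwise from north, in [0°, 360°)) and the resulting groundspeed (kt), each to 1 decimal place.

Leg 1: heading=318.8°, groundspeed=143.0 kt
Leg 2: heading=314.2°, groundspeed=142.4 kt
Leg 3: heading=303.2°, groundspeed=141.8 kt
Leg 4: heading=228.2°, groundspeed=162.8 kt
Leg 5: heading=244.9°, groundspeed=155.5 kt

Leg 1: desired track 321.7°; wind correction -2.9° → command heading 318.8°, groundspeed 143.0 kt
Leg 2: desired track 316.3°; wind correction -2.1° → command heading 314.2°, groundspeed 142.4 kt
Leg 3: desired track 303.3°; wind correction -0.1° → command heading 303.2°, groundspeed 141.8 kt
Leg 4: desired track 219.4°; wind correction +8.8° → command heading 228.2°, groundspeed 162.8 kt
Leg 5: desired track 236.8°; wind correction +8.1° → command heading 244.9°, groundspeed 155.5 kt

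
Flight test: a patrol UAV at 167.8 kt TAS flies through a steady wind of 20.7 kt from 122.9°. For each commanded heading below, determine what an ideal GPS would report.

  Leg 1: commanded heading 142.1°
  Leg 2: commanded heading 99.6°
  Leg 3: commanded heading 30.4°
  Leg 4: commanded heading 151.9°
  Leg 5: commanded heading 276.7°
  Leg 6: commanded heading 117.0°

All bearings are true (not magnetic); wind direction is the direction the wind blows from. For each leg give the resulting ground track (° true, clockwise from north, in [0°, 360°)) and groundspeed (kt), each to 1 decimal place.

Leg 1: track=144.7°, groundspeed=148.4 kt
Leg 2: track=96.5°, groundspeed=149.0 kt
Leg 3: track=23.4°, groundspeed=170.0 kt
Leg 4: track=155.7°, groundspeed=150.0 kt
Leg 5: track=279.5°, groundspeed=186.6 kt
Leg 6: track=116.2°, groundspeed=147.2 kt

Leg 1: heading 142.1°; drift +2.6° → track 144.7°, groundspeed 148.4 kt
Leg 2: heading 99.6°; drift -3.1° → track 96.5°, groundspeed 149.0 kt
Leg 3: heading 30.4°; drift -7.0° → track 23.4°, groundspeed 170.0 kt
Leg 4: heading 151.9°; drift +3.8° → track 155.7°, groundspeed 150.0 kt
Leg 5: heading 276.7°; drift +2.8° → track 279.5°, groundspeed 186.6 kt
Leg 6: heading 117.0°; drift -0.8° → track 116.2°, groundspeed 147.2 kt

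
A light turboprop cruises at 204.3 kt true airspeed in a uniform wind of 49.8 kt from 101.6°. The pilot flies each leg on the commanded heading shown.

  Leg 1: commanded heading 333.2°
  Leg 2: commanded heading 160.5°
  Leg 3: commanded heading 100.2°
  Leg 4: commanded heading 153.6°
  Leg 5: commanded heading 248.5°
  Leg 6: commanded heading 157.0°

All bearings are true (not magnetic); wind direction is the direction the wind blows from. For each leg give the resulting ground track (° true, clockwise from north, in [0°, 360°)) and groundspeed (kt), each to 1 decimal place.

Leg 1: heading 333.2°; drift -9.4° → track 323.8°, groundspeed 238.4 kt
Leg 2: heading 160.5°; drift +13.4° → track 173.9°, groundspeed 183.6 kt
Leg 3: heading 100.2°; drift -0.5° → track 99.7°, groundspeed 154.5 kt
Leg 4: heading 153.6°; drift +12.7° → track 166.3°, groundspeed 178.0 kt
Leg 5: heading 248.5°; drift +6.3° → track 254.8°, groundspeed 247.5 kt
Leg 6: heading 157.0°; drift +13.1° → track 170.1°, groundspeed 180.7 kt

Leg 1: track=323.8°, groundspeed=238.4 kt
Leg 2: track=173.9°, groundspeed=183.6 kt
Leg 3: track=99.7°, groundspeed=154.5 kt
Leg 4: track=166.3°, groundspeed=178.0 kt
Leg 5: track=254.8°, groundspeed=247.5 kt
Leg 6: track=170.1°, groundspeed=180.7 kt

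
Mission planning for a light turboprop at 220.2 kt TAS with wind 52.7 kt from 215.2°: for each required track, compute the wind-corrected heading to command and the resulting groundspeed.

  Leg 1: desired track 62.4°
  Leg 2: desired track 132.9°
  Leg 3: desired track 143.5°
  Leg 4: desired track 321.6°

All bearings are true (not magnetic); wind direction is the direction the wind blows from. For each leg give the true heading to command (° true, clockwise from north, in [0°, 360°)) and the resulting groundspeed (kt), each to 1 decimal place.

Leg 1: heading=68.7°, groundspeed=265.8 kt
Leg 2: heading=146.6°, groundspeed=206.9 kt
Leg 3: heading=156.6°, groundspeed=197.9 kt
Leg 4: heading=308.3°, groundspeed=229.2 kt

Leg 1: desired track 62.4°; wind correction +6.3° → command heading 68.7°, groundspeed 265.8 kt
Leg 2: desired track 132.9°; wind correction +13.7° → command heading 146.6°, groundspeed 206.9 kt
Leg 3: desired track 143.5°; wind correction +13.1° → command heading 156.6°, groundspeed 197.9 kt
Leg 4: desired track 321.6°; wind correction -13.3° → command heading 308.3°, groundspeed 229.2 kt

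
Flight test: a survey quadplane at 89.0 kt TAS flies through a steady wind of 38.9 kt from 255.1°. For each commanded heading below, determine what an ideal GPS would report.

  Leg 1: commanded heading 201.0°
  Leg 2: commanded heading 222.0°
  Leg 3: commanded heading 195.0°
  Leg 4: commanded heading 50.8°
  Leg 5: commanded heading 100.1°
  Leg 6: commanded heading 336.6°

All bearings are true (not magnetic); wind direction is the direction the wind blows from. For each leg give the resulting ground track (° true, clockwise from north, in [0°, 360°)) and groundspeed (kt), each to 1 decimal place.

Leg 1: track=175.5°, groundspeed=73.3 kt
Leg 2: track=201.4°, groundspeed=60.3 kt
Leg 3: track=169.2°, groundspeed=77.3 kt
Leg 4: track=58.1°, groundspeed=125.5 kt
Leg 5: track=92.6°, groundspeed=125.3 kt
Leg 6: track=1.4°, groundspeed=91.7 kt

Leg 1: heading 201.0°; drift -25.5° → track 175.5°, groundspeed 73.3 kt
Leg 2: heading 222.0°; drift -20.6° → track 201.4°, groundspeed 60.3 kt
Leg 3: heading 195.0°; drift -25.8° → track 169.2°, groundspeed 77.3 kt
Leg 4: heading 50.8°; drift +7.3° → track 58.1°, groundspeed 125.5 kt
Leg 5: heading 100.1°; drift -7.5° → track 92.6°, groundspeed 125.3 kt
Leg 6: heading 336.6°; drift +24.8° → track 1.4°, groundspeed 91.7 kt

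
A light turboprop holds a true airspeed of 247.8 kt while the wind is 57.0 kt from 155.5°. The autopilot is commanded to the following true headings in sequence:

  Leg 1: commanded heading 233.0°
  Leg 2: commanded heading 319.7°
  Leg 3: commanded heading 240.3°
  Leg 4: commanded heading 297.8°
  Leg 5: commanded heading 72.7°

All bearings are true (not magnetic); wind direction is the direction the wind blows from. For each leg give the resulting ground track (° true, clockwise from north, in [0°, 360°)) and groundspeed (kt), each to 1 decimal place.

Leg 1: track=246.3°, groundspeed=241.9 kt
Leg 2: track=322.6°, groundspeed=303.0 kt
Leg 3: track=253.5°, groundspeed=249.2 kt
Leg 4: track=304.6°, groundspeed=295.0 kt
Leg 5: track=59.5°, groundspeed=247.2 kt

Leg 1: heading 233.0°; drift +13.3° → track 246.3°, groundspeed 241.9 kt
Leg 2: heading 319.7°; drift +2.9° → track 322.6°, groundspeed 303.0 kt
Leg 3: heading 240.3°; drift +13.2° → track 253.5°, groundspeed 249.2 kt
Leg 4: heading 297.8°; drift +6.8° → track 304.6°, groundspeed 295.0 kt
Leg 5: heading 72.7°; drift -13.2° → track 59.5°, groundspeed 247.2 kt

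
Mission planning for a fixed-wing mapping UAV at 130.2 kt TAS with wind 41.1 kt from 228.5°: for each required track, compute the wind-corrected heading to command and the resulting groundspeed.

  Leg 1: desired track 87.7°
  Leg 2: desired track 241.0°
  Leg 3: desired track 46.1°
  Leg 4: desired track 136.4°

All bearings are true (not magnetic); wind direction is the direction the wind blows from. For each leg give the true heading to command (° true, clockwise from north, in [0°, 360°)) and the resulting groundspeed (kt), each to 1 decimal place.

Leg 1: heading=99.2°, groundspeed=159.4 kt
Leg 2: heading=237.1°, groundspeed=89.8 kt
Leg 3: heading=45.3°, groundspeed=171.3 kt
Leg 4: heading=154.8°, groundspeed=125.1 kt

Leg 1: desired track 87.7°; wind correction +11.5° → command heading 99.2°, groundspeed 159.4 kt
Leg 2: desired track 241.0°; wind correction -3.9° → command heading 237.1°, groundspeed 89.8 kt
Leg 3: desired track 46.1°; wind correction -0.8° → command heading 45.3°, groundspeed 171.3 kt
Leg 4: desired track 136.4°; wind correction +18.4° → command heading 154.8°, groundspeed 125.1 kt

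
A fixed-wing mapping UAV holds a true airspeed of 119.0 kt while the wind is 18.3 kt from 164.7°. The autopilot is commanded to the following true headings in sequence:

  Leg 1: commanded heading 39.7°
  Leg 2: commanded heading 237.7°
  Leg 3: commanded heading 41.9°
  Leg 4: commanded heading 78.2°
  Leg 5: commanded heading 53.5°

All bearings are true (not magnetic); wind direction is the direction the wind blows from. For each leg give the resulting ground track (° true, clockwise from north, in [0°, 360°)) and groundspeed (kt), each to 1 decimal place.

Leg 1: heading 39.7°; drift -6.6° → track 33.1°, groundspeed 130.4 kt
Leg 2: heading 237.7°; drift +8.8° → track 246.5°, groundspeed 115.0 kt
Leg 3: heading 41.9°; drift -6.8° → track 35.1°, groundspeed 129.8 kt
Leg 4: heading 78.2°; drift -8.8° → track 69.4°, groundspeed 119.3 kt
Leg 5: heading 53.5°; drift -7.7° → track 45.8°, groundspeed 126.8 kt

Leg 1: track=33.1°, groundspeed=130.4 kt
Leg 2: track=246.5°, groundspeed=115.0 kt
Leg 3: track=35.1°, groundspeed=129.8 kt
Leg 4: track=69.4°, groundspeed=119.3 kt
Leg 5: track=45.8°, groundspeed=126.8 kt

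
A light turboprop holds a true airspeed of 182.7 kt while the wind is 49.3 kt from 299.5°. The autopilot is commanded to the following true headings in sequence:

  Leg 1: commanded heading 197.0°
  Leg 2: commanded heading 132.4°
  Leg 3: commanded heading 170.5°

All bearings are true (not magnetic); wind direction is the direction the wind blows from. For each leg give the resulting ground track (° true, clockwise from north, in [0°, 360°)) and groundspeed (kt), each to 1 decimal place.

Leg 1: heading 197.0°; drift -14.0° → track 183.0°, groundspeed 199.3 kt
Leg 2: heading 132.4°; drift -2.7° → track 129.7°, groundspeed 231.0 kt
Leg 3: heading 170.5°; drift -10.2° → track 160.3°, groundspeed 217.1 kt

Leg 1: track=183.0°, groundspeed=199.3 kt
Leg 2: track=129.7°, groundspeed=231.0 kt
Leg 3: track=160.3°, groundspeed=217.1 kt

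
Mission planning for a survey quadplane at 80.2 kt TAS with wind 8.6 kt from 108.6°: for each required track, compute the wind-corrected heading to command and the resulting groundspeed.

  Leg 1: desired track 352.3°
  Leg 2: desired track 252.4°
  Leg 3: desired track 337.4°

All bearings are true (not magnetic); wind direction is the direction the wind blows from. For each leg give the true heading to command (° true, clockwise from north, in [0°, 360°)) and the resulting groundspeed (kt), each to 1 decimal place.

Leg 1: heading=357.8°, groundspeed=83.6 kt
Leg 2: heading=248.8°, groundspeed=87.0 kt
Leg 3: heading=342.0°, groundspeed=85.6 kt

Leg 1: desired track 352.3°; wind correction +5.5° → command heading 357.8°, groundspeed 83.6 kt
Leg 2: desired track 252.4°; wind correction -3.6° → command heading 248.8°, groundspeed 87.0 kt
Leg 3: desired track 337.4°; wind correction +4.6° → command heading 342.0°, groundspeed 85.6 kt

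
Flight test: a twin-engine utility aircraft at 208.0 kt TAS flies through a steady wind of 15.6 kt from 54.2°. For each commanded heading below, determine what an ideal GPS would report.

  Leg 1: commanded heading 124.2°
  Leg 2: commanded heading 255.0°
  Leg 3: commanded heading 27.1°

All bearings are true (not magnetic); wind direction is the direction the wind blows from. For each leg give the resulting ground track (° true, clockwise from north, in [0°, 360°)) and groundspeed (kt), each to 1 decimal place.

Leg 1: track=128.3°, groundspeed=203.2 kt
Leg 2: track=253.6°, groundspeed=222.7 kt
Leg 3: track=25.0°, groundspeed=194.2 kt

Leg 1: heading 124.2°; drift +4.1° → track 128.3°, groundspeed 203.2 kt
Leg 2: heading 255.0°; drift -1.4° → track 253.6°, groundspeed 222.7 kt
Leg 3: heading 27.1°; drift -2.1° → track 25.0°, groundspeed 194.2 kt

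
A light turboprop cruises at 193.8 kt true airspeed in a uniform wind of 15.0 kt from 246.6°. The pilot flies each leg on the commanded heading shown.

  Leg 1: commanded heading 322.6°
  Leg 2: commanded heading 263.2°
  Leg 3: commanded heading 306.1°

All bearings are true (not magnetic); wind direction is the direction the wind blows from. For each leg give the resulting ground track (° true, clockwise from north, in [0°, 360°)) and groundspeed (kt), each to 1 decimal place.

Leg 1: track=327.0°, groundspeed=190.7 kt
Leg 2: track=264.6°, groundspeed=179.5 kt
Leg 3: track=310.1°, groundspeed=186.6 kt

Leg 1: heading 322.6°; drift +4.4° → track 327.0°, groundspeed 190.7 kt
Leg 2: heading 263.2°; drift +1.4° → track 264.6°, groundspeed 179.5 kt
Leg 3: heading 306.1°; drift +4.0° → track 310.1°, groundspeed 186.6 kt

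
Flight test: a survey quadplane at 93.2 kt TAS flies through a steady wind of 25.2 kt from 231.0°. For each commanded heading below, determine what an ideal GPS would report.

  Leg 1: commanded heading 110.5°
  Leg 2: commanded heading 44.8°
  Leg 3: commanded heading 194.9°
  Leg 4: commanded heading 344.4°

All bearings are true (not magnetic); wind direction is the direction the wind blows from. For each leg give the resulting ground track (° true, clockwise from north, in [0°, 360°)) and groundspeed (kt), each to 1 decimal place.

Leg 1: heading 110.5°; drift -11.6° → track 98.9°, groundspeed 108.2 kt
Leg 2: heading 44.8°; drift +1.3° → track 46.1°, groundspeed 118.3 kt
Leg 3: heading 194.9°; drift -11.5° → track 183.4°, groundspeed 74.3 kt
Leg 4: heading 344.4°; drift +12.6° → track 357.0°, groundspeed 105.8 kt

Leg 1: track=98.9°, groundspeed=108.2 kt
Leg 2: track=46.1°, groundspeed=118.3 kt
Leg 3: track=183.4°, groundspeed=74.3 kt
Leg 4: track=357.0°, groundspeed=105.8 kt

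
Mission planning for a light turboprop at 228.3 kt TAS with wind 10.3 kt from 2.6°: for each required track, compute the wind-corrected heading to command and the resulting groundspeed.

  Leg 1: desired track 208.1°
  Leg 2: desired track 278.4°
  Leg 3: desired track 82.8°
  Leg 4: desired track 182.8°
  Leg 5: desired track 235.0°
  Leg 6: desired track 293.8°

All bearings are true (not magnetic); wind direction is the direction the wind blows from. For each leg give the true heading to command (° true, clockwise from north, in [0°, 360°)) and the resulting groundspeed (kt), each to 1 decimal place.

Leg 1: heading=209.2°, groundspeed=237.6 kt
Leg 2: heading=281.0°, groundspeed=227.0 kt
Leg 3: heading=80.3°, groundspeed=226.3 kt
Leg 4: heading=182.8°, groundspeed=238.6 kt
Leg 5: heading=237.0°, groundspeed=234.4 kt
Leg 6: heading=296.2°, groundspeed=224.4 kt

Leg 1: desired track 208.1°; wind correction +1.1° → command heading 209.2°, groundspeed 237.6 kt
Leg 2: desired track 278.4°; wind correction +2.6° → command heading 281.0°, groundspeed 227.0 kt
Leg 3: desired track 82.8°; wind correction -2.5° → command heading 80.3°, groundspeed 226.3 kt
Leg 4: desired track 182.8°; wind correction +0.0° → command heading 182.8°, groundspeed 238.6 kt
Leg 5: desired track 235.0°; wind correction +2.0° → command heading 237.0°, groundspeed 234.4 kt
Leg 6: desired track 293.8°; wind correction +2.4° → command heading 296.2°, groundspeed 224.4 kt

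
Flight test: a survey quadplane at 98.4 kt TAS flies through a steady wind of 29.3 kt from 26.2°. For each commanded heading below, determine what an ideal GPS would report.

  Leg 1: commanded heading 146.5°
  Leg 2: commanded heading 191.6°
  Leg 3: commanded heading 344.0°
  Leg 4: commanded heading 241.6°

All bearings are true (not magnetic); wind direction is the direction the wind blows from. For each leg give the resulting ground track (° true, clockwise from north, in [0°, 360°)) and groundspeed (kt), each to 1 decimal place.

Leg 1: heading 146.5°; drift +12.6° → track 159.1°, groundspeed 116.0 kt
Leg 2: heading 191.6°; drift +3.3° → track 194.9°, groundspeed 127.0 kt
Leg 3: heading 344.0°; drift -14.4° → track 329.6°, groundspeed 79.2 kt
Leg 4: heading 241.6°; drift -7.9° → track 233.7°, groundspeed 123.5 kt

Leg 1: track=159.1°, groundspeed=116.0 kt
Leg 2: track=194.9°, groundspeed=127.0 kt
Leg 3: track=329.6°, groundspeed=79.2 kt
Leg 4: track=233.7°, groundspeed=123.5 kt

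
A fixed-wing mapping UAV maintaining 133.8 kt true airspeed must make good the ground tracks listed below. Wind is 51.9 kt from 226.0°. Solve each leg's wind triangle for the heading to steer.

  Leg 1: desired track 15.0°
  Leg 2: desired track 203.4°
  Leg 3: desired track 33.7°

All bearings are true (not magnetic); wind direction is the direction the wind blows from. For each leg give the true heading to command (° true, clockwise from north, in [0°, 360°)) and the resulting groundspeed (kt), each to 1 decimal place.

Leg 1: heading=3.5°, groundspeed=175.6 kt
Leg 2: heading=212.0°, groundspeed=84.4 kt
Leg 3: heading=29.0°, groundspeed=184.1 kt

Leg 1: desired track 15.0°; wind correction -11.5° → command heading 3.5°, groundspeed 175.6 kt
Leg 2: desired track 203.4°; wind correction +8.6° → command heading 212.0°, groundspeed 84.4 kt
Leg 3: desired track 33.7°; wind correction -4.7° → command heading 29.0°, groundspeed 184.1 kt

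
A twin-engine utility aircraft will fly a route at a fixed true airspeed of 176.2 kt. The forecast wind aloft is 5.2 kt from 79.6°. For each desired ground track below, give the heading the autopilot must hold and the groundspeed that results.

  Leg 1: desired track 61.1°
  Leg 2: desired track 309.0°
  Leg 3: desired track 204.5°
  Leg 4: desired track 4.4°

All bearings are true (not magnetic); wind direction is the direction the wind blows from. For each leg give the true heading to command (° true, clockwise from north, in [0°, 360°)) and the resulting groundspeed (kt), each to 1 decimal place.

Leg 1: desired track 61.1°; wind correction +0.5° → command heading 61.6°, groundspeed 171.3 kt
Leg 2: desired track 309.0°; wind correction +1.3° → command heading 310.3°, groundspeed 179.5 kt
Leg 3: desired track 204.5°; wind correction -1.4° → command heading 203.1°, groundspeed 179.1 kt
Leg 4: desired track 4.4°; wind correction +1.6° → command heading 6.0°, groundspeed 174.8 kt

Leg 1: heading=61.6°, groundspeed=171.3 kt
Leg 2: heading=310.3°, groundspeed=179.5 kt
Leg 3: heading=203.1°, groundspeed=179.1 kt
Leg 4: heading=6.0°, groundspeed=174.8 kt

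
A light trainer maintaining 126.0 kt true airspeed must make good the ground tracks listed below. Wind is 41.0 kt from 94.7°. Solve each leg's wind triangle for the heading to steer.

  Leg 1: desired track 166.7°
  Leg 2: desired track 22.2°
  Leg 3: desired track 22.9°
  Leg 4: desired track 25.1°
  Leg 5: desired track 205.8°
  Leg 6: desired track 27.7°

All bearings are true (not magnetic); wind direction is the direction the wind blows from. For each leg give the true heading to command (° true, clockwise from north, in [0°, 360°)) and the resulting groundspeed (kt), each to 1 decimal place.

Leg 1: desired track 166.7°; wind correction -18.0° → command heading 148.7°, groundspeed 107.1 kt
Leg 2: desired track 22.2°; wind correction +18.1° → command heading 40.3°, groundspeed 107.5 kt
Leg 3: desired track 22.9°; wind correction +18.0° → command heading 40.9°, groundspeed 107.0 kt
Leg 4: desired track 25.1°; wind correction +17.8° → command heading 42.9°, groundspeed 105.7 kt
Leg 5: desired track 205.8°; wind correction -17.7° → command heading 188.1°, groundspeed 134.8 kt
Leg 6: desired track 27.7°; wind correction +17.4° → command heading 45.1°, groundspeed 104.2 kt

Leg 1: heading=148.7°, groundspeed=107.1 kt
Leg 2: heading=40.3°, groundspeed=107.5 kt
Leg 3: heading=40.9°, groundspeed=107.0 kt
Leg 4: heading=42.9°, groundspeed=105.7 kt
Leg 5: heading=188.1°, groundspeed=134.8 kt
Leg 6: heading=45.1°, groundspeed=104.2 kt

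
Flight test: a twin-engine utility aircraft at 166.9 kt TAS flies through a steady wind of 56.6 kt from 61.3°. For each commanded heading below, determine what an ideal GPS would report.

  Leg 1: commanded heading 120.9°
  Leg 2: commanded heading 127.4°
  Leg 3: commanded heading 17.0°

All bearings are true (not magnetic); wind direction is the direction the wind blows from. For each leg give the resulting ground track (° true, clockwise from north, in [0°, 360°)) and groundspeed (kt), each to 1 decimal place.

Leg 1: track=140.3°, groundspeed=146.6 kt
Leg 2: track=147.2°, groundspeed=153.0 kt
Leg 3: track=359.6°, groundspeed=132.4 kt

Leg 1: heading 120.9°; drift +19.4° → track 140.3°, groundspeed 146.6 kt
Leg 2: heading 127.4°; drift +19.8° → track 147.2°, groundspeed 153.0 kt
Leg 3: heading 17.0°; drift -17.4° → track 359.6°, groundspeed 132.4 kt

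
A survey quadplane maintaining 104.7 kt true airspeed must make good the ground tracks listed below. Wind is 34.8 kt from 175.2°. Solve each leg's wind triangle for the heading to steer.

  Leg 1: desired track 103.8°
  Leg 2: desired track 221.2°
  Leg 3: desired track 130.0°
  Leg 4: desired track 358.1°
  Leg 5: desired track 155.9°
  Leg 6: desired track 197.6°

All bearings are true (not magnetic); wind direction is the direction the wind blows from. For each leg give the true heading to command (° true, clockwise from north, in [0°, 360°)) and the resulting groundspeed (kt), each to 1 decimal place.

Leg 1: heading=122.2°, groundspeed=88.3 kt
Leg 2: heading=207.4°, groundspeed=77.5 kt
Leg 3: heading=143.6°, groundspeed=77.2 kt
Leg 4: heading=359.1°, groundspeed=139.4 kt
Leg 5: heading=162.2°, groundspeed=71.2 kt
Leg 6: heading=190.3°, groundspeed=71.7 kt

Leg 1: desired track 103.8°; wind correction +18.4° → command heading 122.2°, groundspeed 88.3 kt
Leg 2: desired track 221.2°; wind correction -13.8° → command heading 207.4°, groundspeed 77.5 kt
Leg 3: desired track 130.0°; wind correction +13.6° → command heading 143.6°, groundspeed 77.2 kt
Leg 4: desired track 358.1°; wind correction +1.0° → command heading 359.1°, groundspeed 139.4 kt
Leg 5: desired track 155.9°; wind correction +6.3° → command heading 162.2°, groundspeed 71.2 kt
Leg 6: desired track 197.6°; wind correction -7.3° → command heading 190.3°, groundspeed 71.7 kt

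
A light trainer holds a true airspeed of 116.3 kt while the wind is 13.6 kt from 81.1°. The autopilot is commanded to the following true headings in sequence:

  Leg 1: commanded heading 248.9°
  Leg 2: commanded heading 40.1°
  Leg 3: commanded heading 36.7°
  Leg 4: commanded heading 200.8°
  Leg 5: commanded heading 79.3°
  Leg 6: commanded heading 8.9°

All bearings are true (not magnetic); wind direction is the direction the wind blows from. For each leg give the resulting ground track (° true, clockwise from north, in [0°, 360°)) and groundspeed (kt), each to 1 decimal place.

Leg 1: track=250.2°, groundspeed=129.6 kt
Leg 2: track=35.3°, groundspeed=106.4 kt
Leg 3: track=31.6°, groundspeed=107.0 kt
Leg 4: track=206.3°, groundspeed=123.6 kt
Leg 5: track=79.1°, groundspeed=102.7 kt
Leg 6: track=2.3°, groundspeed=112.9 kt

Leg 1: heading 248.9°; drift +1.3° → track 250.2°, groundspeed 129.6 kt
Leg 2: heading 40.1°; drift -4.8° → track 35.3°, groundspeed 106.4 kt
Leg 3: heading 36.7°; drift -5.1° → track 31.6°, groundspeed 107.0 kt
Leg 4: heading 200.8°; drift +5.5° → track 206.3°, groundspeed 123.6 kt
Leg 5: heading 79.3°; drift -0.2° → track 79.1°, groundspeed 102.7 kt
Leg 6: heading 8.9°; drift -6.6° → track 2.3°, groundspeed 112.9 kt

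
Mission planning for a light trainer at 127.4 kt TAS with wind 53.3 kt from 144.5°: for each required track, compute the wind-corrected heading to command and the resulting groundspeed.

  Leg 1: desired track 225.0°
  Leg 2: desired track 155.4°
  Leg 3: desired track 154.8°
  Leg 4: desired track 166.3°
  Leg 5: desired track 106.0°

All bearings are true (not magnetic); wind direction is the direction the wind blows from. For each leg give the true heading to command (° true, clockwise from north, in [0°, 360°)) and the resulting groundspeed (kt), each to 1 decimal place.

Leg 1: desired track 225.0°; wind correction -24.4° → command heading 200.6°, groundspeed 107.3 kt
Leg 2: desired track 155.4°; wind correction -4.5° → command heading 150.9°, groundspeed 74.7 kt
Leg 3: desired track 154.8°; wind correction -4.3° → command heading 150.5°, groundspeed 74.6 kt
Leg 4: desired track 166.3°; wind correction -8.9° → command heading 157.4°, groundspeed 76.4 kt
Leg 5: desired track 106.0°; wind correction +15.1° → command heading 121.1°, groundspeed 81.3 kt

Leg 1: heading=200.6°, groundspeed=107.3 kt
Leg 2: heading=150.9°, groundspeed=74.7 kt
Leg 3: heading=150.5°, groundspeed=74.6 kt
Leg 4: heading=157.4°, groundspeed=76.4 kt
Leg 5: heading=121.1°, groundspeed=81.3 kt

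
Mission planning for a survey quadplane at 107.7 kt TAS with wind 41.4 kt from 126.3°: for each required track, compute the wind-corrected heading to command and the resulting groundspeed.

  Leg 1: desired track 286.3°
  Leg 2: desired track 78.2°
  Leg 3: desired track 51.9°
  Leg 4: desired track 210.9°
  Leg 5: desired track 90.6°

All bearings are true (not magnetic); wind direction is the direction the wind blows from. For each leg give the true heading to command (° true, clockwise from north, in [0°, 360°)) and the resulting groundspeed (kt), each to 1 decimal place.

Leg 1: heading=278.7°, groundspeed=145.7 kt
Leg 2: heading=94.8°, groundspeed=75.5 kt
Leg 3: heading=73.6°, groundspeed=88.9 kt
Leg 4: heading=188.4°, groundspeed=95.6 kt
Leg 5: heading=103.6°, groundspeed=71.3 kt

Leg 1: desired track 286.3°; wind correction -7.6° → command heading 278.7°, groundspeed 145.7 kt
Leg 2: desired track 78.2°; wind correction +16.6° → command heading 94.8°, groundspeed 75.5 kt
Leg 3: desired track 51.9°; wind correction +21.7° → command heading 73.6°, groundspeed 88.9 kt
Leg 4: desired track 210.9°; wind correction -22.5° → command heading 188.4°, groundspeed 95.6 kt
Leg 5: desired track 90.6°; wind correction +13.0° → command heading 103.6°, groundspeed 71.3 kt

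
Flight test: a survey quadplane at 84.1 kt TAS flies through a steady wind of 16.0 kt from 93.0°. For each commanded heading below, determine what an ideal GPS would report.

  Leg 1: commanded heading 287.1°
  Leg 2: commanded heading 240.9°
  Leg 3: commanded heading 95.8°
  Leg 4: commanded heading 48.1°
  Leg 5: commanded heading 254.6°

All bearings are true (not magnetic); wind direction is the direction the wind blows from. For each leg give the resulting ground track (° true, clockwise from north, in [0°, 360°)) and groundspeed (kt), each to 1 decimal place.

Leg 1: heading 287.1°; drift -2.2° → track 284.9°, groundspeed 99.7 kt
Leg 2: heading 240.9°; drift +5.0° → track 245.9°, groundspeed 98.0 kt
Leg 3: heading 95.8°; drift +0.7° → track 96.5°, groundspeed 68.1 kt
Leg 4: heading 48.1°; drift -8.8° → track 39.3°, groundspeed 73.6 kt
Leg 5: heading 254.6°; drift +2.9° → track 257.5°, groundspeed 99.4 kt

Leg 1: track=284.9°, groundspeed=99.7 kt
Leg 2: track=245.9°, groundspeed=98.0 kt
Leg 3: track=96.5°, groundspeed=68.1 kt
Leg 4: track=39.3°, groundspeed=73.6 kt
Leg 5: track=257.5°, groundspeed=99.4 kt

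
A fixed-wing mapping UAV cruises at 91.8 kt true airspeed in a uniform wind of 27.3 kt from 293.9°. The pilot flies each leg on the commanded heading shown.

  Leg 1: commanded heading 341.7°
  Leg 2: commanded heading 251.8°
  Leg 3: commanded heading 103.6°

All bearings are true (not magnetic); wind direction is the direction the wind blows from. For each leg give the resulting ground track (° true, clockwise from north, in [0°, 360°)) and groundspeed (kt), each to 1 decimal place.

Leg 1: track=357.1°, groundspeed=76.2 kt
Leg 2: track=237.5°, groundspeed=73.8 kt
Leg 3: track=106.0°, groundspeed=118.8 kt

Leg 1: heading 341.7°; drift +15.4° → track 357.1°, groundspeed 76.2 kt
Leg 2: heading 251.8°; drift -14.3° → track 237.5°, groundspeed 73.8 kt
Leg 3: heading 103.6°; drift +2.4° → track 106.0°, groundspeed 118.8 kt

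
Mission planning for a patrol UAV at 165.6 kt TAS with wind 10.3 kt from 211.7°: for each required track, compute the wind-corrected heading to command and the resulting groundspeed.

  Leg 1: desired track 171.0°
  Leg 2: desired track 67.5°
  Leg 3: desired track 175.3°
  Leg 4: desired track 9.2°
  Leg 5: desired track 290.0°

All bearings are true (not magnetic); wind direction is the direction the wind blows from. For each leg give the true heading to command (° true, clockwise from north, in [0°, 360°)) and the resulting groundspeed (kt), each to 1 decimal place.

Leg 1: heading=173.3°, groundspeed=157.7 kt
Leg 2: heading=69.6°, groundspeed=173.8 kt
Leg 3: heading=177.4°, groundspeed=157.2 kt
Leg 4: heading=7.8°, groundspeed=175.1 kt
Leg 5: heading=286.5°, groundspeed=163.2 kt

Leg 1: desired track 171.0°; wind correction +2.3° → command heading 173.3°, groundspeed 157.7 kt
Leg 2: desired track 67.5°; wind correction +2.1° → command heading 69.6°, groundspeed 173.8 kt
Leg 3: desired track 175.3°; wind correction +2.1° → command heading 177.4°, groundspeed 157.2 kt
Leg 4: desired track 9.2°; wind correction -1.4° → command heading 7.8°, groundspeed 175.1 kt
Leg 5: desired track 290.0°; wind correction -3.5° → command heading 286.5°, groundspeed 163.2 kt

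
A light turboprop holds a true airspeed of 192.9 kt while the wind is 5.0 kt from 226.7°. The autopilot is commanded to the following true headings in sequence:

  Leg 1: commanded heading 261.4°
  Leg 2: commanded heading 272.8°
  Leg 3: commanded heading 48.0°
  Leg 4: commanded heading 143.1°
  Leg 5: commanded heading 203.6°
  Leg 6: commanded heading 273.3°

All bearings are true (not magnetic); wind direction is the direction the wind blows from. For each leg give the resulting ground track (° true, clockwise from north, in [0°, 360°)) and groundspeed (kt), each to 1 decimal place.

Leg 1: track=262.3°, groundspeed=188.8 kt
Leg 2: track=273.9°, groundspeed=189.5 kt
Leg 3: track=48.0°, groundspeed=197.9 kt
Leg 4: track=141.6°, groundspeed=192.4 kt
Leg 5: track=203.0°, groundspeed=188.3 kt
Leg 6: track=274.4°, groundspeed=189.5 kt

Leg 1: heading 261.4°; drift +0.9° → track 262.3°, groundspeed 188.8 kt
Leg 2: heading 272.8°; drift +1.1° → track 273.9°, groundspeed 189.5 kt
Leg 3: heading 48.0°; drift +0.0° → track 48.0°, groundspeed 197.9 kt
Leg 4: heading 143.1°; drift -1.5° → track 141.6°, groundspeed 192.4 kt
Leg 5: heading 203.6°; drift -0.6° → track 203.0°, groundspeed 188.3 kt
Leg 6: heading 273.3°; drift +1.1° → track 274.4°, groundspeed 189.5 kt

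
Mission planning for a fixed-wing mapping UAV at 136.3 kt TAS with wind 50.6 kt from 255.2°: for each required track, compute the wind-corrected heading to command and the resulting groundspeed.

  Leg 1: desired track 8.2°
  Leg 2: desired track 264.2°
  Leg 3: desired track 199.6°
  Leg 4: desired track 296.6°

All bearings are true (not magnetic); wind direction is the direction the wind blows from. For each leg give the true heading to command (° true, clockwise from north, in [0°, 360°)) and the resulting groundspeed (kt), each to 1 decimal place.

Leg 1: desired track 8.2°; wind correction -20.0° → command heading 348.2°, groundspeed 147.9 kt
Leg 2: desired track 264.2°; wind correction -3.3° → command heading 260.9°, groundspeed 86.1 kt
Leg 3: desired track 199.6°; wind correction +17.8° → command heading 217.4°, groundspeed 101.2 kt
Leg 4: desired track 296.6°; wind correction -14.2° → command heading 282.4°, groundspeed 94.2 kt

Leg 1: heading=348.2°, groundspeed=147.9 kt
Leg 2: heading=260.9°, groundspeed=86.1 kt
Leg 3: heading=217.4°, groundspeed=101.2 kt
Leg 4: heading=282.4°, groundspeed=94.2 kt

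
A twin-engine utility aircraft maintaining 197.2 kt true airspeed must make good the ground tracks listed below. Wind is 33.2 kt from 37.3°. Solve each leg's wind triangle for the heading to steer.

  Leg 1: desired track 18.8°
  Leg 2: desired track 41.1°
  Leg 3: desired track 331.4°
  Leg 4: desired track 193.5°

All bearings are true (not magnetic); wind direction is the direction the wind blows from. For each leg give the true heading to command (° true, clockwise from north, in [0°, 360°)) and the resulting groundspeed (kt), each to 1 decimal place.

Leg 1: heading=21.9°, groundspeed=165.4 kt
Leg 2: heading=40.5°, groundspeed=164.1 kt
Leg 3: heading=340.2°, groundspeed=181.3 kt
Leg 4: heading=189.6°, groundspeed=227.1 kt

Leg 1: desired track 18.8°; wind correction +3.1° → command heading 21.9°, groundspeed 165.4 kt
Leg 2: desired track 41.1°; wind correction -0.6° → command heading 40.5°, groundspeed 164.1 kt
Leg 3: desired track 331.4°; wind correction +8.8° → command heading 340.2°, groundspeed 181.3 kt
Leg 4: desired track 193.5°; wind correction -3.9° → command heading 189.6°, groundspeed 227.1 kt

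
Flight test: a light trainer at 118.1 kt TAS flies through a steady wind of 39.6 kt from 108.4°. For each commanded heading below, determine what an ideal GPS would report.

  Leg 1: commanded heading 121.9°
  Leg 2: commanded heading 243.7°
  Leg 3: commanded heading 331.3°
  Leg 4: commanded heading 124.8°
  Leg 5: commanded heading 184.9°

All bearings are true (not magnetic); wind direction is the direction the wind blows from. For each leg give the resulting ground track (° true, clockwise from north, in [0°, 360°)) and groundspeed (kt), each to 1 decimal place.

Leg 1: track=128.5°, groundspeed=80.1 kt
Leg 2: track=254.5°, groundspeed=148.9 kt
Leg 3: track=320.9°, groundspeed=149.6 kt
Leg 4: track=132.7°, groundspeed=80.9 kt
Leg 5: track=204.4°, groundspeed=115.5 kt

Leg 1: heading 121.9°; drift +6.6° → track 128.5°, groundspeed 80.1 kt
Leg 2: heading 243.7°; drift +10.8° → track 254.5°, groundspeed 148.9 kt
Leg 3: heading 331.3°; drift -10.4° → track 320.9°, groundspeed 149.6 kt
Leg 4: heading 124.8°; drift +7.9° → track 132.7°, groundspeed 80.9 kt
Leg 5: heading 184.9°; drift +19.5° → track 204.4°, groundspeed 115.5 kt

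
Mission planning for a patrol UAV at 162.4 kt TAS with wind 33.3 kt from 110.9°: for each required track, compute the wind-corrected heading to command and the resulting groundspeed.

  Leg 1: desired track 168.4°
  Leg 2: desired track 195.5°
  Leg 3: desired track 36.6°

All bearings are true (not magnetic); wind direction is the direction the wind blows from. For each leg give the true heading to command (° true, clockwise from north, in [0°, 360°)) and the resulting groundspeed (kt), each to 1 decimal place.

Leg 1: desired track 168.4°; wind correction -10.0° → command heading 158.4°, groundspeed 142.1 kt
Leg 2: desired track 195.5°; wind correction -11.8° → command heading 183.7°, groundspeed 155.8 kt
Leg 3: desired track 36.6°; wind correction +11.4° → command heading 48.0°, groundspeed 150.2 kt

Leg 1: heading=158.4°, groundspeed=142.1 kt
Leg 2: heading=183.7°, groundspeed=155.8 kt
Leg 3: heading=48.0°, groundspeed=150.2 kt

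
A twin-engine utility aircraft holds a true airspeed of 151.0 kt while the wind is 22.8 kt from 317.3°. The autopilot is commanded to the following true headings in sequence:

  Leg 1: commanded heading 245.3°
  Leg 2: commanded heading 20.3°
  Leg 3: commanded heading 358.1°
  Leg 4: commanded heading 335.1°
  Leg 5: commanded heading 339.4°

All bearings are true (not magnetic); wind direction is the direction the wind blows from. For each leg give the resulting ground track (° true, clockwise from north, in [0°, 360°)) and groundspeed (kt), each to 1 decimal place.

Leg 1: track=236.7°, groundspeed=145.6 kt
Leg 2: track=28.5°, groundspeed=142.1 kt
Leg 3: track=4.5°, groundspeed=134.6 kt
Leg 4: track=338.2°, groundspeed=129.5 kt
Leg 5: track=343.2°, groundspeed=130.2 kt

Leg 1: heading 245.3°; drift -8.6° → track 236.7°, groundspeed 145.6 kt
Leg 2: heading 20.3°; drift +8.2° → track 28.5°, groundspeed 142.1 kt
Leg 3: heading 358.1°; drift +6.4° → track 4.5°, groundspeed 134.6 kt
Leg 4: heading 335.1°; drift +3.1° → track 338.2°, groundspeed 129.5 kt
Leg 5: heading 339.4°; drift +3.8° → track 343.2°, groundspeed 130.2 kt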